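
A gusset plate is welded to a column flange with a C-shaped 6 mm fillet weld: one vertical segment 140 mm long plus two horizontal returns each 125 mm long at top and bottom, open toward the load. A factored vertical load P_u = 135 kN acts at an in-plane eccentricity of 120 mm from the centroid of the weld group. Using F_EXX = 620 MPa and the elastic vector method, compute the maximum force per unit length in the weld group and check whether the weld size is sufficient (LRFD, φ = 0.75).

f_max ≈ 1130 N/mm; adequate

Total weld length L_w = 390 mm. Treat welds as unit-width lines.
Centroid: x̄ = 2×125×62.5 / 390 = 40.06 mm from the vertical weld.
Polar moment about centroid: J = I_x + I_y = [140³/12 + 2×125×70²] + [140×40.06² + 2(125³/12 + 125×22.44²)] = 2130000 mm³.
Direct shear f_v = P/L_w = 135×10³ / 390 = 346.2 N/mm (vertical).
Torsion M = P·e = 135×10³ × 120 = 16200000 N·mm.
Critical point at (x, y) = (84.94, 70) from centroid. f_tx = M·y/J = 532.5 N/mm; f_ty = M·x/J = 646.1 N/mm.
Resultant f_max = √[f_tx² + (f_v + f_ty)²] = √[532.5² + (346.2 + 646.1)²] = 1126 N/mm.
Capacity per unit length: φr_n = 0.75 × 0.6 × 620 × (0.707 × 6) = 1184 N/mm.
1126 ≤ 1184 → adequate.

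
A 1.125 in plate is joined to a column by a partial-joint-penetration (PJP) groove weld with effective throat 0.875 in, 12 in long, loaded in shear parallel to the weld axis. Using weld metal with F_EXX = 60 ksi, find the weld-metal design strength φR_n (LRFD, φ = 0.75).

Effective throat (given) t_e = 0.875 in.
A_we = 0.875 × 12 = 10.5 in².
F_nw = 0.6 F_EXX = 36 ksi.
φR_n = 0.75 × 36 × 10.5 = 283.5 kips.

φR_n ≈ 284 kips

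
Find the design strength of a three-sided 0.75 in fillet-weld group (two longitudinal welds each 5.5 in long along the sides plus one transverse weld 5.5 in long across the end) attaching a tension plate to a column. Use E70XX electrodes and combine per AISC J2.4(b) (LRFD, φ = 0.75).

φR_n ≈ 294 kips

E70XX → F_EXX = 70 ksi.
t_e = 0.707 × 0.75 = 0.5302 in.
R_nwl = 0.6 × 70 × 0.5302 × 11 = 245 kips (longitudinal, 2 welds).
R_nwt = 0.6 × 70 × 0.5302 × 5.5 = 122.5 kips (transverse, base value).
(i) R_nwl + R_nwt = 367.5 kips; (ii) 0.85 R_nwl + 1.5 R_nwt = 392 kips.
R_n = max = 392 kips [governs: (ii)]; φR_n = 294 kips.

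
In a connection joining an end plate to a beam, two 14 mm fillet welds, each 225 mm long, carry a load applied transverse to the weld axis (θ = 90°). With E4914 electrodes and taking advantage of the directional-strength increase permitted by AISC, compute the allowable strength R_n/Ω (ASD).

E49XX → F_EXX = 490 MPa.
t_e = 0.707 × 14 = 9.898 mm; A_we = 9.898 × 450 = 4454 mm².
Directional factor: 1.0 + 0.5 sin^1.5(90°) = 1.5.
F_nw = 0.6 × 490 × 1.5 = 441 MPa.
R_n/Ω = (441 × 4454) / 2.0 × 10⁻³ = 982.1 kN.

R_n/Ω ≈ 982 kN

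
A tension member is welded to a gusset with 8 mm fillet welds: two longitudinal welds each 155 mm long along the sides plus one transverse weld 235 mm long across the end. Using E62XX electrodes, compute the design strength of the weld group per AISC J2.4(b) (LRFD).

E62XX → F_EXX = 620 MPa.
t_e = 0.707 × 8 = 5.656 mm.
R_nwl = 0.6 × 620 × 5.656 × 310 × 10⁻³ = 652.2 kN (longitudinal, 2 welds).
R_nwt = 0.6 × 620 × 5.656 × 235 × 10⁻³ = 494.4 kN (transverse, base value).
(i) R_nwl + R_nwt = 1147 kN; (ii) 0.85 R_nwl + 1.5 R_nwt = 1296 kN.
R_n = max = 1296 kN [governs: (ii)]; φR_n = 972.1 kN.

φR_n ≈ 972 kN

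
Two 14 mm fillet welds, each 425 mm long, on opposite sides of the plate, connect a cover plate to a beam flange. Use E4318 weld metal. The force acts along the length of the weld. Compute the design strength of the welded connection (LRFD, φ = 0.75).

E43XX → F_EXX = 430 MPa.
Effective throat t_e = 0.707 × 14 = 9.898 mm.
Total length L = 850 mm; A_we = 9.898 × 850 = 8413 mm².
F_nw = 0.6 F_EXX = 0.6 × 430 = 258 MPa.
φR_n = 0.75 × 258 × 8413 × 10⁻³ = 1628 kN.

φR_n ≈ 1630 kN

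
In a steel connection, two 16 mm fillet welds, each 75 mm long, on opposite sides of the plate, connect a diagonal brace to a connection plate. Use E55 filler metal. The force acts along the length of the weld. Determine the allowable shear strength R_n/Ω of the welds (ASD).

R_n/Ω ≈ 280 kN

E55XX → F_EXX = 550 MPa.
Effective throat t_e = 0.707 × 16 = 11.31 mm.
Total length L = 150 mm; A_we = 11.31 × 150 = 1697 mm².
F_nw = 0.6 F_EXX = 0.6 × 550 = 330 MPa.
R_n = 330 × 1697 × 10⁻³ = 559.9 kN; R_n/Ω = 559.9/2.0 = 280 kN.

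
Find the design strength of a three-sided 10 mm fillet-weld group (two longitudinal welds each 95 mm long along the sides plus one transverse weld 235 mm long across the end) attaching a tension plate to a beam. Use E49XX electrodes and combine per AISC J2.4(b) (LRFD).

E49XX → F_EXX = 490 MPa.
t_e = 0.707 × 10 = 7.07 mm.
R_nwl = 0.6 × 490 × 7.07 × 190 × 10⁻³ = 394.9 kN (longitudinal, 2 welds).
R_nwt = 0.6 × 490 × 7.07 × 235 × 10⁻³ = 488.5 kN (transverse, base value).
(i) R_nwl + R_nwt = 883.4 kN; (ii) 0.85 R_nwl + 1.5 R_nwt = 1068 kN.
R_n = max = 1068 kN [governs: (ii)]; φR_n = 801.3 kN.

φR_n ≈ 801 kN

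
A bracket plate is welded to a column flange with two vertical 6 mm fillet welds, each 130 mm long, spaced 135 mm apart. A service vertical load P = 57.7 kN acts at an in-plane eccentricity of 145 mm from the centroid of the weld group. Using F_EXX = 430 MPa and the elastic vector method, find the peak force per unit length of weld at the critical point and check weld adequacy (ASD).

Total weld length L_w = 260 mm. Treat welds as unit-width lines.
Polar moment about centroid: J = 2[d³/12 + d(b/2)²] = 2[130³/12 + 130×67.5²] = 1551000 mm³.
Direct shear f_v = P/L_w = 57.7×10³ / 260 = 221.9 N/mm (vertical).
Torsion M = P·e = 57.7×10³ × 145 = 8366500 N·mm.
Critical point at (x, y) = (67.5, 65) from centroid. f_tx = M·y/J = 350.7 N/mm; f_ty = M·x/J = 364.2 N/mm.
Resultant f_max = √[f_tx² + (f_v + f_ty)²] = √[350.7² + (221.9 + 364.2)²] = 683 N/mm.
Capacity per unit length: r_n/Ω = (1/2.0) × 0.6 × 430 × (0.707 × 6) = 547.2 N/mm.
683 > 547.2 → NOT adequate.

f_max ≈ 683 N/mm; NOT adequate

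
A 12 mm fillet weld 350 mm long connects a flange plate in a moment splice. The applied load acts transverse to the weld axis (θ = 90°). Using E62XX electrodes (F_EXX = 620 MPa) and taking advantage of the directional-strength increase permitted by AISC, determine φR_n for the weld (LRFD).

t_e = 0.707 × 12 = 8.484 mm; A_we = 8.484 × 350 = 2969 mm².
Directional factor: 1.0 + 0.5 sin^1.5(90°) = 1.5.
F_nw = 0.6 × 620 × 1.5 = 558 MPa.
φR_n = 0.75 × 558 × 2969 × 10⁻³ = 1243 kN.

φR_n ≈ 1240 kN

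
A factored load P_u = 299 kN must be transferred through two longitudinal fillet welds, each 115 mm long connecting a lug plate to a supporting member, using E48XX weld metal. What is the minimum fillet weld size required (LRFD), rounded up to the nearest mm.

E48XX → F_EXX = 480 MPa.
Total weld length L = 230 mm.
Required throat t_e = P_u / (φ × 0.6 F_EXX × L) = 299 / (0.75 × 0.6 × 480 × 230 × 10⁻³) = 6.019 mm.
Required leg w = t_e / 0.707 = 8.513 mm → use 9 mm.

w = 9 mm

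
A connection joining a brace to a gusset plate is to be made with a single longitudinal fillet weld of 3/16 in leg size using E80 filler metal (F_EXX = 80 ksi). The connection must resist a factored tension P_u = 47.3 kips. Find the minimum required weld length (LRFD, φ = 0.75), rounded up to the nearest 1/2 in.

L = 10 in

Throat t_e = 0.707 × 0.1875 = 0.1326 in.
φr_n = 0.75 × 0.6 × 80 × 0.1326 = 4.772 kips/in.
L_req = P_u / φr_n = 47.3 / 4.772 = 9.911 in total.
Round up → use L = 10 in.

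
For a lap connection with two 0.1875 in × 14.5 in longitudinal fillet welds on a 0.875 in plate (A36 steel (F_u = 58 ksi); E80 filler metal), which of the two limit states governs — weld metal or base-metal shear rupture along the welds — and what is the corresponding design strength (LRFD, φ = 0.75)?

φR_n ≈ 138 kips (weld metal governs)

E80XX → F_EXX = 80 ksi.
t_e = 0.707 × 0.1875 = 0.1326 in; L = 29 in.
Weld metal: φR_n = 0.75 × 0.6 × 80 × 0.1326 × 29 = 138.4 kips.
Base metal (shear rupture): φR_n = 0.75 × 0.6 × 58 × 0.875 × 29 = 662.3 kips.
Governing: weld metal.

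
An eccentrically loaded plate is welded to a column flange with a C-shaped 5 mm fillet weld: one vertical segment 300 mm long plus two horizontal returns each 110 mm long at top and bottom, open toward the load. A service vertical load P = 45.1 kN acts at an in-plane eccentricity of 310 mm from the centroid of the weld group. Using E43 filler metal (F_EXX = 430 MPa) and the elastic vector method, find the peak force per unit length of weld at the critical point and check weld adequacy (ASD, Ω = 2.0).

Total weld length L_w = 520 mm. Treat welds as unit-width lines.
Centroid: x̄ = 2×110×55 / 520 = 23.27 mm from the vertical weld.
Polar moment about centroid: J = I_x + I_y = [300³/12 + 2×110×150²] + [300×23.27² + 2(110³/12 + 110×31.73²)] = 7806000 mm³.
Direct shear f_v = P/L_w = 45.1×10³ / 520 = 86.73 N/mm (vertical).
Torsion M = P·e = 45.1×10³ × 310 = 13981000 N·mm.
Critical point at (x, y) = (86.73, 150) from centroid. f_tx = M·y/J = 268.7 N/mm; f_ty = M·x/J = 155.3 N/mm.
Resultant f_max = √[f_tx² + (f_v + f_ty)²] = √[268.7² + (86.73 + 155.3)²] = 361.6 N/mm.
Capacity per unit length: r_n/Ω = (1/2.0) × 0.6 × 430 × (0.707 × 5) = 456 N/mm.
361.6 ≤ 456 → adequate.

f_max ≈ 362 N/mm; adequate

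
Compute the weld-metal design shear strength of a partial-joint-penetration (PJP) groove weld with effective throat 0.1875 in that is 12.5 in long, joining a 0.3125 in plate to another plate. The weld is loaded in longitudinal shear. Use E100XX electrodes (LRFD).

φR_n ≈ 105 kips

E100XX → F_EXX = 100 ksi.
Effective throat (given) t_e = 0.1875 in.
A_we = 0.1875 × 12.5 = 2.344 in².
F_nw = 0.6 F_EXX = 60 ksi.
φR_n = 0.75 × 60 × 2.344 = 105.5 kips.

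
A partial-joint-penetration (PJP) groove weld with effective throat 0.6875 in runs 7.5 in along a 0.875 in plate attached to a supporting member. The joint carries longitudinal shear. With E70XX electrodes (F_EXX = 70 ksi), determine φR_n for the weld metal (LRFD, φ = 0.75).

φR_n ≈ 162 kip

Effective throat (given) t_e = 0.6875 in.
A_we = 0.6875 × 7.5 = 5.156 in².
F_nw = 0.6 F_EXX = 42 ksi.
φR_n = 0.75 × 42 × 5.156 = 162.4 kip.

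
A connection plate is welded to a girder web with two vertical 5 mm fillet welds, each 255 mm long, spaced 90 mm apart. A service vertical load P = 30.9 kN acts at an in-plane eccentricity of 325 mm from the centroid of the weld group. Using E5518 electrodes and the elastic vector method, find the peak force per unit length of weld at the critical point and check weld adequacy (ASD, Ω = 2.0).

E55XX → F_EXX = 550 MPa.
Total weld length L_w = 510 mm. Treat welds as unit-width lines.
Polar moment about centroid: J = 2[d³/12 + d(b/2)²] = 2[255³/12 + 255×45²] = 3796000 mm³.
Direct shear f_v = P/L_w = 30.9×10³ / 510 = 60.59 N/mm (vertical).
Torsion M = P·e = 30.9×10³ × 325 = 10042000 N·mm.
Critical point at (x, y) = (45, 127.5) from centroid. f_tx = M·y/J = 337.3 N/mm; f_ty = M·x/J = 119 N/mm.
Resultant f_max = √[f_tx² + (f_v + f_ty)²] = √[337.3² + (60.59 + 119)²] = 382.1 N/mm.
Capacity per unit length: r_n/Ω = (1/2.0) × 0.6 × 550 × (0.707 × 5) = 583.3 N/mm.
382.1 ≤ 583.3 → adequate.

f_max ≈ 382 N/mm; adequate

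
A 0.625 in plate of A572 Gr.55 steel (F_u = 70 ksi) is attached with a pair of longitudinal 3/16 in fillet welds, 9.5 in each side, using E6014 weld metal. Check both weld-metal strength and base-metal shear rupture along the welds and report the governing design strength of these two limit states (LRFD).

φR_n ≈ 68 kips (weld metal governs)

E60XX → F_EXX = 60 ksi.
t_e = 0.707 × 0.1875 = 0.1326 in; L = 19 in.
Weld metal: φR_n = 0.75 × 0.6 × 60 × 0.1326 × 19 = 68 kips.
Base metal (shear rupture): φR_n = 0.75 × 0.6 × 70 × 0.625 × 19 = 374.1 kips.
Governing: weld metal.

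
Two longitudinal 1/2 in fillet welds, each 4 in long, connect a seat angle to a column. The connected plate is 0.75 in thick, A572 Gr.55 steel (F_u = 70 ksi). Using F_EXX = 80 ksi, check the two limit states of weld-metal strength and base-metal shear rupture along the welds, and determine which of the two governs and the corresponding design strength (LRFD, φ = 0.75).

t_e = 0.707 × 0.5 = 0.3535 in; L = 8 in.
Weld metal: φR_n = 0.75 × 0.6 × 80 × 0.3535 × 8 = 101.8 kips.
Base metal (shear rupture): φR_n = 0.75 × 0.6 × 70 × 0.75 × 8 = 189 kips.
Governing: weld metal.

φR_n ≈ 102 kips (weld metal governs)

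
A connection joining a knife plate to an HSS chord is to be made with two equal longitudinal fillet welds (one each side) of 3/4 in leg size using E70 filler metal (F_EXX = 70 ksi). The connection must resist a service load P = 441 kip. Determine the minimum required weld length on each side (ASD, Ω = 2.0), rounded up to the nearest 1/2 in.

L = 20 in on each side

Throat t_e = 0.707 × 0.75 = 0.5302 in.
r_n/Ω = (0.6 × 70 × 0.5302) / 2.0 = 11.14 kip/in.
L_req = P / (r_n/Ω) = 441 / 11.14 = 39.6 in total.
Per side: 39.6 / 2 = 19.8 in.
Round up → use L = 20 in on each side.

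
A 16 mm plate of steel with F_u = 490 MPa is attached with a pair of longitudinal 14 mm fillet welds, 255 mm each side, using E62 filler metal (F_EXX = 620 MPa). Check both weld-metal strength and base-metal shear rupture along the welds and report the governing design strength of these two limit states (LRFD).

t_e = 0.707 × 14 = 9.898 mm; L = 510 mm.
Weld metal: φR_n = 0.75 × 0.6 × 620 × 9.898 × 510 × 10⁻³ = 1408 kN.
Base metal (shear rupture): φR_n = 0.75 × 0.6 × 490 × 16 × 510 × 10⁻³ = 1799 kN.
Governing: weld metal.

φR_n ≈ 1410 kN (weld metal governs)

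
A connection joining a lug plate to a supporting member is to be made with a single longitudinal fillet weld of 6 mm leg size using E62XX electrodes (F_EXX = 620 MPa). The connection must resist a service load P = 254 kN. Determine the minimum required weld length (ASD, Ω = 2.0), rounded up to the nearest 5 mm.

Throat t_e = 0.707 × 6 = 4.242 mm.
r_n/Ω = (0.6 × 620 × 4.242) / 2.0 = 789 N/mm = 0.789 kN/mm.
L_req = P / (r_n/Ω) = 254 / 0.789 = 321.9 mm total.
Round up → use L = 325 mm.

L = 325 mm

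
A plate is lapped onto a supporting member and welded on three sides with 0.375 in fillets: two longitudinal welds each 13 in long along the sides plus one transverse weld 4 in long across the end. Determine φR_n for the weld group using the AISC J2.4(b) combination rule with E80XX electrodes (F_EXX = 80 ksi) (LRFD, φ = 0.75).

t_e = 0.707 × 0.375 = 0.2651 in.
R_nwl = 0.6 × 80 × 0.2651 × 26 = 330.9 kips (longitudinal, 2 welds).
R_nwt = 0.6 × 80 × 0.2651 × 4 = 50.9 kips (transverse, base value).
(i) R_nwl + R_nwt = 381.8 kips; (ii) 0.85 R_nwl + 1.5 R_nwt = 357.6 kips.
R_n = max = 381.8 kips [governs: (i)]; φR_n = 286.3 kips.

φR_n ≈ 286 kips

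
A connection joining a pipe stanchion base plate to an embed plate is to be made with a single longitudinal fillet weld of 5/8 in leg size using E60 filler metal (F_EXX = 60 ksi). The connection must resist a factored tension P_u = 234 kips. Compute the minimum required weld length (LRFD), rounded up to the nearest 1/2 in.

L = 20 in

Throat t_e = 0.707 × 0.625 = 0.4419 in.
φr_n = 0.75 × 0.6 × 60 × 0.4419 = 11.93 kips/in.
L_req = P_u / φr_n = 234 / 11.93 = 19.61 in total.
Round up → use L = 20 in.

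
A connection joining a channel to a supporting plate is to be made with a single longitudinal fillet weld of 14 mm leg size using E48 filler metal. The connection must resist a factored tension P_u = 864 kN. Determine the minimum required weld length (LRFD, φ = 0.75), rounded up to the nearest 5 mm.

E48XX → F_EXX = 480 MPa.
Throat t_e = 0.707 × 14 = 9.898 mm.
φr_n = 0.75 × 0.6 × 480 × 9.898 × 10⁻³ = 2.138 kN/mm.
L_req = P_u / φr_n = 864 / 2.138 = 404.1 mm total.
Round up → use L = 405 mm.

L = 405 mm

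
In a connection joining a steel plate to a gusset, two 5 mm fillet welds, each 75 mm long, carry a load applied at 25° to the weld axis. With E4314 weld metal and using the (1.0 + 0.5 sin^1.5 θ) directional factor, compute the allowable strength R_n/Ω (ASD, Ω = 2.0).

R_n/Ω ≈ 77.8 kN

E43XX → F_EXX = 430 MPa.
t_e = 0.707 × 5 = 3.535 mm; A_we = 3.535 × 150 = 530.2 mm².
Directional factor: 1.0 + 0.5 sin^1.5(25°) = 1.137.
F_nw = 0.6 × 430 × 1.137 = 293.4 MPa.
R_n/Ω = (293.4 × 530.2) / 2.0 × 10⁻³ = 77.8 kN.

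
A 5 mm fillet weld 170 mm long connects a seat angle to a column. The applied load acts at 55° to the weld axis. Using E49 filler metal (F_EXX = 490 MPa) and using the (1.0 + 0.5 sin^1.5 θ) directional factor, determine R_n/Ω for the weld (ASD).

R_n/Ω ≈ 121 kN

t_e = 0.707 × 5 = 3.535 mm; A_we = 3.535 × 170 = 600.9 mm².
Directional factor: 1.0 + 0.5 sin^1.5(55°) = 1.371.
F_nw = 0.6 × 490 × 1.371 = 403 MPa.
R_n/Ω = (403 × 600.9) / 2.0 × 10⁻³ = 121.1 kN.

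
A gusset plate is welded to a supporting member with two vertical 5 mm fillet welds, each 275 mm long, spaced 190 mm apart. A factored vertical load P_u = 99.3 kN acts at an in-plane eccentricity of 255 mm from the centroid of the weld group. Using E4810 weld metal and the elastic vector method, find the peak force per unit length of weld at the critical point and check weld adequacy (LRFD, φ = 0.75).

f_max ≈ 623 N/mm; adequate

E48XX → F_EXX = 480 MPa.
Total weld length L_w = 550 mm. Treat welds as unit-width lines.
Polar moment about centroid: J = 2[d³/12 + d(b/2)²] = 2[275³/12 + 275×95²] = 8430000 mm³.
Direct shear f_v = P/L_w = 99.3×10³ / 550 = 180.5 N/mm (vertical).
Torsion M = P·e = 99.3×10³ × 255 = 25322000 N·mm.
Critical point at (x, y) = (95, 137.5) from centroid. f_tx = M·y/J = 413 N/mm; f_ty = M·x/J = 285.4 N/mm.
Resultant f_max = √[f_tx² + (f_v + f_ty)²] = √[413² + (180.5 + 285.4)²] = 622.6 N/mm.
Capacity per unit length: φr_n = 0.75 × 0.6 × 480 × (0.707 × 5) = 763.6 N/mm.
622.6 ≤ 763.6 → adequate.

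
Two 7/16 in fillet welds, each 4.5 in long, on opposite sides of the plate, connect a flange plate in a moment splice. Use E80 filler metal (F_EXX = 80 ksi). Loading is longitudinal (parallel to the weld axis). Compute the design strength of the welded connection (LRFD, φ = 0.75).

Effective throat t_e = 0.707 × 0.4375 = 0.3093 in.
Total length L = 9 in; A_we = 0.3093 × 9 = 2.784 in².
F_nw = 0.6 F_EXX = 0.6 × 80 = 48 ksi.
φR_n = 0.75 × 48 × 2.784 = 100.2 kip.

φR_n ≈ 100 kip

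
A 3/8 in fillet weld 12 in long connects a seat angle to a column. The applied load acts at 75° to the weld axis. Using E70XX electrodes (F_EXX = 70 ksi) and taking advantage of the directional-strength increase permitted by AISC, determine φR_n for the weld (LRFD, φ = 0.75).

φR_n ≈ 148 kip

t_e = 0.707 × 0.375 = 0.2651 in; A_we = 0.2651 × 12 = 3.181 in².
Directional factor: 1.0 + 0.5 sin^1.5(75°) = 1.475.
F_nw = 0.6 × 70 × 1.475 = 61.94 ksi.
φR_n = 0.75 × 61.94 × 3.181 = 147.8 kip.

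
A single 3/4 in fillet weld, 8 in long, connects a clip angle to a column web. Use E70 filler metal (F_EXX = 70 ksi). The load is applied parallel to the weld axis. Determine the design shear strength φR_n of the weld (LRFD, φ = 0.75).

Effective throat t_e = 0.707 × 0.75 = 0.5302 in.
Total length L = 8 in; A_we = 0.5302 × 8 = 4.242 in².
F_nw = 0.6 F_EXX = 0.6 × 70 = 42 ksi.
φR_n = 0.75 × 42 × 4.242 = 133.6 kips.

φR_n ≈ 134 kips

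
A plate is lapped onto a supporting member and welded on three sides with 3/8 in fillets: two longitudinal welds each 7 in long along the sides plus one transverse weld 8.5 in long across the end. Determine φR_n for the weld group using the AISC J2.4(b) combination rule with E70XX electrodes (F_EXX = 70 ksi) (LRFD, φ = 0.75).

t_e = 0.707 × 0.375 = 0.2651 in.
R_nwl = 0.6 × 70 × 0.2651 × 14 = 155.9 kip (longitudinal, 2 welds).
R_nwt = 0.6 × 70 × 0.2651 × 8.5 = 94.65 kip (transverse, base value).
(i) R_nwl + R_nwt = 250.5 kip; (ii) 0.85 R_nwl + 1.5 R_nwt = 274.5 kip.
R_n = max = 274.5 kip [governs: (ii)]; φR_n = 205.9 kip.

φR_n ≈ 206 kip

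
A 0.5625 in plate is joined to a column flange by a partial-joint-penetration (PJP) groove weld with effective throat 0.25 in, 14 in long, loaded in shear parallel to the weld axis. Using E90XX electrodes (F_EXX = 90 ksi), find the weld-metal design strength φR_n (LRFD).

φR_n ≈ 142 kip

Effective throat (given) t_e = 0.25 in.
A_we = 0.25 × 14 = 3.5 in².
F_nw = 0.6 F_EXX = 54 ksi.
φR_n = 0.75 × 54 × 3.5 = 141.8 kip.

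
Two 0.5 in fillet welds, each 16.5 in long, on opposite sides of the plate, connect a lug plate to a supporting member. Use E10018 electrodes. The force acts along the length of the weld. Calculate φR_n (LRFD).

E100XX → F_EXX = 100 ksi.
Effective throat t_e = 0.707 × 0.5 = 0.3535 in.
Total length L = 33 in; A_we = 0.3535 × 33 = 11.67 in².
F_nw = 0.6 F_EXX = 0.6 × 100 = 60 ksi.
φR_n = 0.75 × 60 × 11.67 = 524.9 kips.

φR_n ≈ 525 kips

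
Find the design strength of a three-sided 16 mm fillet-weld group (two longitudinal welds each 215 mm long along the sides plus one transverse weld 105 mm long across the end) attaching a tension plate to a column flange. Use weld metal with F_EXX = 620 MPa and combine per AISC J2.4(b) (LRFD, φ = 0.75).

t_e = 0.707 × 16 = 11.31 mm.
R_nwl = 0.6 × 620 × 11.31 × 430 × 10⁻³ = 1809 kN (longitudinal, 2 welds).
R_nwt = 0.6 × 620 × 11.31 × 105 × 10⁻³ = 441.8 kN (transverse, base value).
(i) R_nwl + R_nwt = 2251 kN; (ii) 0.85 R_nwl + 1.5 R_nwt = 2201 kN.
R_n = max = 2251 kN [governs: (i)]; φR_n = 1688 kN.

φR_n ≈ 1690 kN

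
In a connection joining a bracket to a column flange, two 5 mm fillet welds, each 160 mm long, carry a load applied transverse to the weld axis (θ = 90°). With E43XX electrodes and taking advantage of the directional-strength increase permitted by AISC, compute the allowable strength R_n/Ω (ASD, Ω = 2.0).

R_n/Ω ≈ 219 kN

E43XX → F_EXX = 430 MPa.
t_e = 0.707 × 5 = 3.535 mm; A_we = 3.535 × 320 = 1131 mm².
Directional factor: 1.0 + 0.5 sin^1.5(90°) = 1.5.
F_nw = 0.6 × 430 × 1.5 = 387 MPa.
R_n/Ω = (387 × 1131) / 2.0 × 10⁻³ = 218.9 kN.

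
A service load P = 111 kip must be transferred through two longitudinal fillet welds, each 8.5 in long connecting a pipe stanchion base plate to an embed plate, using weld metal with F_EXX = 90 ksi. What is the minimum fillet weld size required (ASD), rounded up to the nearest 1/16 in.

Total weld length L = 17 in.
Required throat t_e = P × Ω / (0.6 F_EXX × L) = 111 × 2.0 / (0.6 × 90 × 17) = 0.2418 in.
Required leg w = t_e / 0.707 = 0.3421 in → use 3/8 in.

w = 3/8 in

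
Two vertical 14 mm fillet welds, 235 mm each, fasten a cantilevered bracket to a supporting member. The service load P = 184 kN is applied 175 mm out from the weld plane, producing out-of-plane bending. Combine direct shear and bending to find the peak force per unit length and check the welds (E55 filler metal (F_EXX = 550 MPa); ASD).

f_max ≈ 1790 N/mm; NOT adequate

L_w = 2 × 235 = 470 mm; section modulus (unit throat) S = 2 × L²/6 = 18410 mm².
Direct shear f_v = P/L_w = 184×10³/470 = 391.5 N/mm.
Moment M = P × e = 184×10³ × 175 = 32200000 N·mm; bending f_b = M/S = 1749 N/mm.
f_max = √(f_v² + f_b²) = √(391.5² + 1749²) = 1792 N/mm.
r_n/Ω = (1/2.0) × 0.6 × 550 × (0.707 × 14) = 1633 N/mm → NOT adequate.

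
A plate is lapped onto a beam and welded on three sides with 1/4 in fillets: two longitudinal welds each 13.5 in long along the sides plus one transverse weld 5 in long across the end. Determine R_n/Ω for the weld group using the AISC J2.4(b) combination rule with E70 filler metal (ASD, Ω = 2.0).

E70XX → F_EXX = 70 ksi.
t_e = 0.707 × 0.25 = 0.1767 in.
R_nwl = 0.6 × 70 × 0.1767 × 27 = 200.4 kip (longitudinal, 2 welds).
R_nwt = 0.6 × 70 × 0.1767 × 5 = 37.12 kip (transverse, base value).
(i) R_nwl + R_nwt = 237.6 kip; (ii) 0.85 R_nwl + 1.5 R_nwt = 226 kip.
R_n = max = 237.6 kip [governs: (i)]; R_n/Ω = 118.8 kip.

R_n/Ω ≈ 119 kip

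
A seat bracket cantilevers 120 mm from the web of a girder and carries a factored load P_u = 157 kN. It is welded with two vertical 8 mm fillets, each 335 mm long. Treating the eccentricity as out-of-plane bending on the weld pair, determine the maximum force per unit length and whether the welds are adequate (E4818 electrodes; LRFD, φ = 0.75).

E48XX → F_EXX = 480 MPa.
L_w = 2 × 335 = 670 mm; section modulus (unit throat) S = 2 × L²/6 = 37410 mm².
Direct shear f_v = P/L_w = 157×10³/670 = 234.3 N/mm.
Moment M = P × e = 157×10³ × 120 = 18840000 N·mm; bending f_b = M/S = 503.6 N/mm.
f_max = √(f_v² + f_b²) = √(234.3² + 503.6²) = 555.5 N/mm.
φr_n = 0.75 × 0.6 × 480 × (0.707 × 8) = 1222 N/mm → adequate.

f_max ≈ 555 N/mm; adequate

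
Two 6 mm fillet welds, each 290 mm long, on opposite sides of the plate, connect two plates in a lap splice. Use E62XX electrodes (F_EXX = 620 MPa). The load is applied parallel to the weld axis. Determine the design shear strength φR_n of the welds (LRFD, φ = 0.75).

φR_n ≈ 686 kN

Effective throat t_e = 0.707 × 6 = 4.242 mm.
Total length L = 580 mm; A_we = 4.242 × 580 = 2460 mm².
F_nw = 0.6 F_EXX = 0.6 × 620 = 372 MPa.
φR_n = 0.75 × 372 × 2460 × 10⁻³ = 686.4 kN.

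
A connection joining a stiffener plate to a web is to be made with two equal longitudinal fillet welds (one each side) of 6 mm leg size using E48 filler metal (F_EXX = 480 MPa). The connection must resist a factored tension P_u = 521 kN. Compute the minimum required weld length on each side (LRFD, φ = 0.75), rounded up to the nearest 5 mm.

Throat t_e = 0.707 × 6 = 4.242 mm.
φr_n = 0.75 × 0.6 × 480 × 4.242 × 10⁻³ = 0.9163 kN/mm.
L_req = P_u / φr_n = 521 / 0.9163 = 568.6 mm total.
Per side: 568.6 / 2 = 284.3 mm.
Round up → use L = 285 mm on each side.

L = 285 mm on each side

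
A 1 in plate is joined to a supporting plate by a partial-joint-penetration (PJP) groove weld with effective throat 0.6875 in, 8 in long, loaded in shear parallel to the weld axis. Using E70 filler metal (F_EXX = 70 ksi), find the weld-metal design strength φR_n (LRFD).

Effective throat (given) t_e = 0.6875 in.
A_we = 0.6875 × 8 = 5.5 in².
F_nw = 0.6 F_EXX = 42 ksi.
φR_n = 0.75 × 42 × 5.5 = 173.2 kips.

φR_n ≈ 173 kips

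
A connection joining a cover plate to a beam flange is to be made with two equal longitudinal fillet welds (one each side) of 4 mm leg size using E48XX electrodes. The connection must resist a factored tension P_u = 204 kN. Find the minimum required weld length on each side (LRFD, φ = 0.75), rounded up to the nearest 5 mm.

E48XX → F_EXX = 480 MPa.
Throat t_e = 0.707 × 4 = 2.828 mm.
φr_n = 0.75 × 0.6 × 480 × 2.828 × 10⁻³ = 0.6108 kN/mm.
L_req = P_u / φr_n = 204 / 0.6108 = 334 mm total.
Per side: 334 / 2 = 167 mm.
Round up → use L = 170 mm on each side.

L = 170 mm on each side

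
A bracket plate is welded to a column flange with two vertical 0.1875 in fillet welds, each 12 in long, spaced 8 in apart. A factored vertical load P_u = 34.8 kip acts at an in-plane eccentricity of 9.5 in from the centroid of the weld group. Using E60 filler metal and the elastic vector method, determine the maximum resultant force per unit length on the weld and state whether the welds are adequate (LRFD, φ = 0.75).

f_max ≈ 4.52 kip/in; NOT adequate

E60XX → F_EXX = 60 ksi.
Total weld length L_w = 24 in. Treat welds as unit-width lines.
Polar moment about centroid: J = 2[d³/12 + d(b/2)²] = 2[12³/12 + 12×4²] = 672 in³.
Direct shear f_v = P/L_w = 34.8 / 24 = 1.45 kip/in (vertical).
Torsion M = P·e = 34.8 × 9.5 = 330.6 kip·in.
Critical point at (x, y) = (4, 6) from centroid. f_tx = M·y/J = 2.952 kip/in; f_ty = M·x/J = 1.968 kip/in.
Resultant f_max = √[f_tx² + (f_v + f_ty)²] = √[2.952² + (1.45 + 1.968)²] = 4.516 kip/in.
Capacity per unit length: φr_n = 0.75 × 0.6 × 60 × (0.707 × 0.1875) = 3.579 kip/in.
4.516 > 3.579 → NOT adequate.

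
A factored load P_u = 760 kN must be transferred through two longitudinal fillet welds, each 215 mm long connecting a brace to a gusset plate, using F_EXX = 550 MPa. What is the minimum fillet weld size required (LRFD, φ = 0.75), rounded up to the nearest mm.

Total weld length L = 430 mm.
Required throat t_e = P_u / (φ × 0.6 F_EXX × L) = 760 / (0.75 × 0.6 × 550 × 430 × 10⁻³) = 7.141 mm.
Required leg w = t_e / 0.707 = 10.1 mm → use 11 mm.

w = 11 mm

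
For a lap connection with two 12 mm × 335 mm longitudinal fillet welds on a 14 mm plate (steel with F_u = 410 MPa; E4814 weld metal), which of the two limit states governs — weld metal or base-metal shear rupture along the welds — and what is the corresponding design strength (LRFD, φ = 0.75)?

φR_n ≈ 1230 kN (weld metal governs)

E48XX → F_EXX = 480 MPa.
t_e = 0.707 × 12 = 8.484 mm; L = 670 mm.
Weld metal: φR_n = 0.75 × 0.6 × 480 × 8.484 × 670 × 10⁻³ = 1228 kN.
Base metal (shear rupture): φR_n = 0.75 × 0.6 × 410 × 14 × 670 × 10⁻³ = 1731 kN.
Governing: weld metal.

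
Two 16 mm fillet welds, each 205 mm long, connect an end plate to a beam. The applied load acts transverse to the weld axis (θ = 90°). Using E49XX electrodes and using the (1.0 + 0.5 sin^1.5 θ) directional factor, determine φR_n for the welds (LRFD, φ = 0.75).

φR_n ≈ 1530 kN

E49XX → F_EXX = 490 MPa.
t_e = 0.707 × 16 = 11.31 mm; A_we = 11.31 × 410 = 4638 mm².
Directional factor: 1.0 + 0.5 sin^1.5(90°) = 1.5.
F_nw = 0.6 × 490 × 1.5 = 441 MPa.
φR_n = 0.75 × 441 × 4638 × 10⁻³ = 1534 kN.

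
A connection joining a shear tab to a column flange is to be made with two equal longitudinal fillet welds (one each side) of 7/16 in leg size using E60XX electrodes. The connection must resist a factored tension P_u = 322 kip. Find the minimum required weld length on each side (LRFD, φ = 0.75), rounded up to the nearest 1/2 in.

L = 19.5 in on each side

E60XX → F_EXX = 60 ksi.
Throat t_e = 0.707 × 0.4375 = 0.3093 in.
φr_n = 0.75 × 0.6 × 60 × 0.3093 = 8.351 kip/in.
L_req = P_u / φr_n = 322 / 8.351 = 38.56 in total.
Per side: 38.56 / 2 = 19.28 in.
Round up → use L = 19.5 in on each side.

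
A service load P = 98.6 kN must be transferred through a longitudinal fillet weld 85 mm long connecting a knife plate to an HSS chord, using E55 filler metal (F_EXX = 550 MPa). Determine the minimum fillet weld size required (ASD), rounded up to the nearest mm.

w = 10 mm

Total weld length L = 85 mm.
Required throat t_e = P × Ω / (0.6 F_EXX × L) = 98.6 × 2.0 / (0.6 × 550 × 85 × 10⁻³) = 7.03 mm.
Required leg w = t_e / 0.707 = 9.944 mm → use 10 mm.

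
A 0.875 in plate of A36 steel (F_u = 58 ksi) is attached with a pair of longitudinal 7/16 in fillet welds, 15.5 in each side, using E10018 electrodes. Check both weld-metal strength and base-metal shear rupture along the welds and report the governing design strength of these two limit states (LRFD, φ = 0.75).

E100XX → F_EXX = 100 ksi.
t_e = 0.707 × 0.4375 = 0.3093 in; L = 31 in.
Weld metal: φR_n = 0.75 × 0.6 × 100 × 0.3093 × 31 = 431.5 kips.
Base metal (shear rupture): φR_n = 0.75 × 0.6 × 58 × 0.875 × 31 = 708 kips.
Governing: weld metal.

φR_n ≈ 431 kips (weld metal governs)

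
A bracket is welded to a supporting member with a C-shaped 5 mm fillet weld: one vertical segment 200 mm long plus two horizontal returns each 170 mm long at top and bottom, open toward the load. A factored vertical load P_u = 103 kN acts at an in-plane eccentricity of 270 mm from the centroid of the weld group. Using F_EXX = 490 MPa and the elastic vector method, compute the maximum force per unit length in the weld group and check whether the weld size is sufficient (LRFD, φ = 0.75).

Total weld length L_w = 540 mm. Treat welds as unit-width lines.
Centroid: x̄ = 2×170×85 / 540 = 53.52 mm from the vertical weld.
Polar moment about centroid: J = I_x + I_y = [200³/12 + 2×170×100²] + [200×53.52² + 2(170³/12 + 170×31.48²)] = 5795000 mm³.
Direct shear f_v = P/L_w = 103×10³ / 540 = 190.7 N/mm (vertical).
Torsion M = P·e = 103×10³ × 270 = 27810000 N·mm.
Critical point at (x, y) = (116.5, 100) from centroid. f_tx = M·y/J = 479.9 N/mm; f_ty = M·x/J = 559 N/mm.
Resultant f_max = √[f_tx² + (f_v + f_ty)²] = √[479.9² + (190.7 + 559)²] = 890.1 N/mm.
Capacity per unit length: φr_n = 0.75 × 0.6 × 490 × (0.707 × 5) = 779.5 N/mm.
890.1 > 779.5 → NOT adequate.

f_max ≈ 890 N/mm; NOT adequate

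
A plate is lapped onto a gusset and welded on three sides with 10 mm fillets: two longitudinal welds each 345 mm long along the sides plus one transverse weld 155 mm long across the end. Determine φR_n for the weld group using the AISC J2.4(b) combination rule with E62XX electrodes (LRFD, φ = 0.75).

φR_n ≈ 1670 kN

E62XX → F_EXX = 620 MPa.
t_e = 0.707 × 10 = 7.07 mm.
R_nwl = 0.6 × 620 × 7.07 × 690 × 10⁻³ = 1815 kN (longitudinal, 2 welds).
R_nwt = 0.6 × 620 × 7.07 × 155 × 10⁻³ = 407.7 kN (transverse, base value).
(i) R_nwl + R_nwt = 2222 kN; (ii) 0.85 R_nwl + 1.5 R_nwt = 2154 kN.
R_n = max = 2222 kN [governs: (i)]; φR_n = 1667 kN.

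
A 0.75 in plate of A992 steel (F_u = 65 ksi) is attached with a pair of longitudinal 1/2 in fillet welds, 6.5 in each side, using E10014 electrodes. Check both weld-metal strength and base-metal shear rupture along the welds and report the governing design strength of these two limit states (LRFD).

φR_n ≈ 207 kip (weld metal governs)

E100XX → F_EXX = 100 ksi.
t_e = 0.707 × 0.5 = 0.3535 in; L = 13 in.
Weld metal: φR_n = 0.75 × 0.6 × 100 × 0.3535 × 13 = 206.8 kip.
Base metal (shear rupture): φR_n = 0.75 × 0.6 × 65 × 0.75 × 13 = 285.2 kip.
Governing: weld metal.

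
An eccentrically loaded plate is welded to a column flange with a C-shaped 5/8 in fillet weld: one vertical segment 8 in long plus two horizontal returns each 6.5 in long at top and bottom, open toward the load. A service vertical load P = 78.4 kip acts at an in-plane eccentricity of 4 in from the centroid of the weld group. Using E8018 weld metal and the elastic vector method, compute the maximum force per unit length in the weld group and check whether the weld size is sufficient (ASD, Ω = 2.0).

f_max ≈ 8.56 kip/in; adequate

E80XX → F_EXX = 80 ksi.
Total weld length L_w = 21 in. Treat welds as unit-width lines.
Centroid: x̄ = 2×6.5×3.25 / 21 = 2.012 in from the vertical weld.
Polar moment about centroid: J = I_x + I_y = [8³/12 + 2×6.5×4²] + [8×2.012² + 2(6.5³/12 + 6.5×1.238²)] = 348.7 in³.
Direct shear f_v = P/L_w = 78.4 / 21 = 3.733 kip/in (vertical).
Torsion M = P·e = 78.4 × 4 = 313.6 kip·in.
Critical point at (x, y) = (4.488, 4) from centroid. f_tx = M·y/J = 3.597 kip/in; f_ty = M·x/J = 4.036 kip/in.
Resultant f_max = √[f_tx² + (f_v + f_ty)²] = √[3.597² + (3.733 + 4.036)²] = 8.561 kip/in.
Capacity per unit length: r_n/Ω = (1/2.0) × 0.6 × 80 × (0.707 × 0.625) = 10.6 kip/in.
8.561 ≤ 10.6 → adequate.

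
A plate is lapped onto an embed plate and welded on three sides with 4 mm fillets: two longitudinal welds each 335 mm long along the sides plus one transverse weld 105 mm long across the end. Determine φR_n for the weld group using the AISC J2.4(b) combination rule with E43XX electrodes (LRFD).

E43XX → F_EXX = 430 MPa.
t_e = 0.707 × 4 = 2.828 mm.
R_nwl = 0.6 × 430 × 2.828 × 670 × 10⁻³ = 488.8 kN (longitudinal, 2 welds).
R_nwt = 0.6 × 430 × 2.828 × 105 × 10⁻³ = 76.61 kN (transverse, base value).
(i) R_nwl + R_nwt = 565.5 kN; (ii) 0.85 R_nwl + 1.5 R_nwt = 530.4 kN.
R_n = max = 565.5 kN [governs: (i)]; φR_n = 424.1 kN.

φR_n ≈ 424 kN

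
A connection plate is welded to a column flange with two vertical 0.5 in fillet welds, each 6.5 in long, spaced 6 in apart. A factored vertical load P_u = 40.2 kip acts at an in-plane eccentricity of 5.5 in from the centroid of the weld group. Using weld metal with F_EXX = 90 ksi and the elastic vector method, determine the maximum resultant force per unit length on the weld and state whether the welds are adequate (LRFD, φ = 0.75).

Total weld length L_w = 13 in. Treat welds as unit-width lines.
Polar moment about centroid: J = 2[d³/12 + d(b/2)²] = 2[6.5³/12 + 6.5×3²] = 162.8 in³.
Direct shear f_v = P/L_w = 40.2 / 13 = 3.092 kip/in (vertical).
Torsion M = P·e = 40.2 × 5.5 = 221.1 kip·in.
Critical point at (x, y) = (3, 3.25) from centroid. f_tx = M·y/J = 4.415 kip/in; f_ty = M·x/J = 4.075 kip/in.
Resultant f_max = √[f_tx² + (f_v + f_ty)²] = √[4.415² + (3.092 + 4.075)²] = 8.418 kip/in.
Capacity per unit length: φr_n = 0.75 × 0.6 × 90 × (0.707 × 0.5) = 14.32 kip/in.
8.418 ≤ 14.32 → adequate.

f_max ≈ 8.42 kip/in; adequate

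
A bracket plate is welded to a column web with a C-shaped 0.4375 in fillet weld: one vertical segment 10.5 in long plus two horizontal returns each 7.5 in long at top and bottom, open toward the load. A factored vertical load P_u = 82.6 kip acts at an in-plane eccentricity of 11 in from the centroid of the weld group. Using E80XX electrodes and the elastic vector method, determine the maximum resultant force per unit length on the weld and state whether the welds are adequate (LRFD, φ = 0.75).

E80XX → F_EXX = 80 ksi.
Total weld length L_w = 25.5 in. Treat welds as unit-width lines.
Centroid: x̄ = 2×7.5×3.75 / 25.5 = 2.206 in from the vertical weld.
Polar moment about centroid: J = I_x + I_y = [10.5³/12 + 2×7.5×5.25²] + [10.5×2.206² + 2(7.5³/12 + 7.5×1.544²)] = 667.1 in³.
Direct shear f_v = P/L_w = 82.6 / 25.5 = 3.239 kip/in (vertical).
Torsion M = P·e = 82.6 × 11 = 908.6 kip·in.
Critical point at (x, y) = (5.294, 5.25) from centroid. f_tx = M·y/J = 7.151 kip/in; f_ty = M·x/J = 7.211 kip/in.
Resultant f_max = √[f_tx² + (f_v + f_ty)²] = √[7.151² + (3.239 + 7.211)²] = 12.66 kip/in.
Capacity per unit length: φr_n = 0.75 × 0.6 × 80 × (0.707 × 0.4375) = 11.14 kip/in.
12.66 > 11.14 → NOT adequate.

f_max ≈ 12.7 kip/in; NOT adequate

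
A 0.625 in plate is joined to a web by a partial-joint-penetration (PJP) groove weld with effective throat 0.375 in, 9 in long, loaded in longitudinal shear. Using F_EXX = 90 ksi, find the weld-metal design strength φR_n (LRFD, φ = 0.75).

Effective throat (given) t_e = 0.375 in.
A_we = 0.375 × 9 = 3.375 in².
F_nw = 0.6 F_EXX = 54 ksi.
φR_n = 0.75 × 54 × 3.375 = 136.7 kips.

φR_n ≈ 137 kips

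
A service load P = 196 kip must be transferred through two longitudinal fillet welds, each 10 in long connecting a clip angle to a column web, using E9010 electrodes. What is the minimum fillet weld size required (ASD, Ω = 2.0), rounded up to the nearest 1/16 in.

w = 9/16 in

E90XX → F_EXX = 90 ksi.
Total weld length L = 20 in.
Required throat t_e = P × Ω / (0.6 F_EXX × L) = 196 × 2.0 / (0.6 × 90 × 20) = 0.363 in.
Required leg w = t_e / 0.707 = 0.5134 in → use 9/16 in.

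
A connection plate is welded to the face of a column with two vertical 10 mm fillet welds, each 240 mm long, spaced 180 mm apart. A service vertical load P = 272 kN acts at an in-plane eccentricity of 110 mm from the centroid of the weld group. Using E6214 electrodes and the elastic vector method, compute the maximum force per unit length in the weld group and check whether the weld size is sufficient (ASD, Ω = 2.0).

E62XX → F_EXX = 620 MPa.
Total weld length L_w = 480 mm. Treat welds as unit-width lines.
Polar moment about centroid: J = 2[d³/12 + d(b/2)²] = 2[240³/12 + 240×90²] = 6192000 mm³.
Direct shear f_v = P/L_w = 272×10³ / 480 = 566.7 N/mm (vertical).
Torsion M = P·e = 272×10³ × 110 = 29920000 N·mm.
Critical point at (x, y) = (90, 120) from centroid. f_tx = M·y/J = 579.8 N/mm; f_ty = M·x/J = 434.9 N/mm.
Resultant f_max = √[f_tx² + (f_v + f_ty)²] = √[579.8² + (566.7 + 434.9)²] = 1157 N/mm.
Capacity per unit length: r_n/Ω = (1/2.0) × 0.6 × 620 × (0.707 × 10) = 1315 N/mm.
1157 ≤ 1315 → adequate.

f_max ≈ 1160 N/mm; adequate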